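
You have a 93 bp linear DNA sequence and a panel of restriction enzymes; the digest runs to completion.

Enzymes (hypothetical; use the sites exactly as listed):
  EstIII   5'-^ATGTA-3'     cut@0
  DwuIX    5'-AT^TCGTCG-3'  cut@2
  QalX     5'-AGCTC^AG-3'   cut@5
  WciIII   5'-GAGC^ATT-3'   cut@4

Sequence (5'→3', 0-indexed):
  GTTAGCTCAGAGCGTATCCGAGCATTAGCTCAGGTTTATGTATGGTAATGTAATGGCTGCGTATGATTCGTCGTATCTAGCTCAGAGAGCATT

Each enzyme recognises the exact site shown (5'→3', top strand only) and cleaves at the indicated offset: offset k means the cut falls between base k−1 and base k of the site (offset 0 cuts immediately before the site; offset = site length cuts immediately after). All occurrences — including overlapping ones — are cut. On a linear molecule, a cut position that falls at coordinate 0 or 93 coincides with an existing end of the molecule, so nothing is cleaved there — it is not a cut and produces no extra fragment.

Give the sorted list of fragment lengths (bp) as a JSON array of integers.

[3,6,7,8,8,10,15,16,20]

Per-enzyme occurrences:
  EstIII ATGTA/0: at [37, 47] ⇒ [37, 47]
  DwuIX ATTCGTCG/2: at [65] ⇒ [67]
  QalX AGCTCAG/5: at [3, 26, 78] ⇒ [8, 31, 83]
  WciIII GAGCATT/4: at [19, 86] ⇒ [23, 90]

Pooled cuts: [8, 23, 31, 37, 47, 67, 83, 90]

Fragments:
  [0,8): 8 bp
  [8,23): 15 bp
  [23,31): 8 bp
  [31,37): 6 bp
  [37,47): 10 bp
  [47,67): 20 bp
  [67,83): 16 bp
  [83,90): 7 bp
  [90,93): 3 bp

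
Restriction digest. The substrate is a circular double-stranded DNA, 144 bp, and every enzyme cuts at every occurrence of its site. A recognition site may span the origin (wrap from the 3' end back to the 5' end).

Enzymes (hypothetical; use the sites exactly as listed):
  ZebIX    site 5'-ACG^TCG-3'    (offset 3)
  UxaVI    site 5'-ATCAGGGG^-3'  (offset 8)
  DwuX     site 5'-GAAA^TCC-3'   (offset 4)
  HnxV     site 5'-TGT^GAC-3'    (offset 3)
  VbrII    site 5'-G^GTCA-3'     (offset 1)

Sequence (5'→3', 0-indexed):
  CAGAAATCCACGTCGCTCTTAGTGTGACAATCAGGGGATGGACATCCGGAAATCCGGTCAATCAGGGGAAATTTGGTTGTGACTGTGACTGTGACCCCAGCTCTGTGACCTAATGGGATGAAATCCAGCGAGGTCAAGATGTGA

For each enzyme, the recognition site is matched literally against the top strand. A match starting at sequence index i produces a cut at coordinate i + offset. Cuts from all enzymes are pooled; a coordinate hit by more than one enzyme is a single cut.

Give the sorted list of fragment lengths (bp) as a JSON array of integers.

Site scan:
  ZebIX (ACGTCG, off=3): starts [9] → cuts [12]
  UxaVI (ATCAGGGG, off=8): starts [29, 60] → cuts [37, 68]
  DwuX (GAAATCC, off=4): starts [2, 48, 119] → cuts [6, 52, 123]
  HnxV (TGTGAC, off=3): starts [22, 77, 83, 89, 103, 139] → cuts [25, 80, 86, 92, 106, 142]
  VbrII (GGTCA, off=1): starts [55, 131] → cuts [56, 132]

All cut coordinates (distinct, sorted): [6, 12, 25, 37, 52, 56, 68, 80, 86, 92, 106, 123, 132, 142]

Fragment lengths:
  6→12: 6 bp
  12→25: 13 bp
  25→37: 12 bp
  37→52: 15 bp
  52→56: 4 bp
  56→68: 12 bp
  68→80: 12 bp
  80→86: 6 bp
  86→92: 6 bp
  92→106: 14 bp
  106→123: 17 bp
  123→132: 9 bp
  132→142: 10 bp
  142→6 (wrap): 144-142+6 = 8 bp

[4,6,6,6,8,9,10,12,12,12,13,14,15,17]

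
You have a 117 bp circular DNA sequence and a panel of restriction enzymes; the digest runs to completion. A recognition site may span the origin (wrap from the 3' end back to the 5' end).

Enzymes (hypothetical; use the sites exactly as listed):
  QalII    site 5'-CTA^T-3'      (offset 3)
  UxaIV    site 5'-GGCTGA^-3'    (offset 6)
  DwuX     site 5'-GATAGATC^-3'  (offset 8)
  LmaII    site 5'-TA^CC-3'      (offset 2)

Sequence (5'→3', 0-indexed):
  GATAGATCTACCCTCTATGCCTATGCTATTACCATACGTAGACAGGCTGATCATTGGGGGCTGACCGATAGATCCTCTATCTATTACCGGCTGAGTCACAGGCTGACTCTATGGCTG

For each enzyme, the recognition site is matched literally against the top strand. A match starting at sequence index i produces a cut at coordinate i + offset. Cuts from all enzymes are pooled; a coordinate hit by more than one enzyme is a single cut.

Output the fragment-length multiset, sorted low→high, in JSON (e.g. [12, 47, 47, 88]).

[2,3,3,4,5,5,5,6,7,8,10,12,14,14,19]

Scan for sites:
  QalII CTAT/3: at [14, 20, 25, 76, 80, 108] ⇒ [17, 23, 28, 79, 83, 111]
  UxaIV GGCTGA/6: at [44, 58, 88, 100] ⇒ [50, 64, 94, 106]
  DwuX GATAGATC/8: at [0, 66] ⇒ [8, 74]
  LmaII TACC/2: at [8, 29, 84] ⇒ [10, 31, 86]

All cut coordinates (distinct, sorted): [8, 10, 17, 23, 28, 31, 50, 64, 74, 79, 83, 86, 94, 106, 111]

Fragment lengths:
  8→10: 2 bp
  10→17: 7 bp
  17→23: 6 bp
  23→28: 5 bp
  28→31: 3 bp
  31→50: 19 bp
  50→64: 14 bp
  64→74: 10 bp
  74→79: 5 bp
  79→83: 4 bp
  83→86: 3 bp
  86→94: 8 bp
  94→106: 12 bp
  106→111: 5 bp
  111→8 (wrap): 117-111+8 = 14 bp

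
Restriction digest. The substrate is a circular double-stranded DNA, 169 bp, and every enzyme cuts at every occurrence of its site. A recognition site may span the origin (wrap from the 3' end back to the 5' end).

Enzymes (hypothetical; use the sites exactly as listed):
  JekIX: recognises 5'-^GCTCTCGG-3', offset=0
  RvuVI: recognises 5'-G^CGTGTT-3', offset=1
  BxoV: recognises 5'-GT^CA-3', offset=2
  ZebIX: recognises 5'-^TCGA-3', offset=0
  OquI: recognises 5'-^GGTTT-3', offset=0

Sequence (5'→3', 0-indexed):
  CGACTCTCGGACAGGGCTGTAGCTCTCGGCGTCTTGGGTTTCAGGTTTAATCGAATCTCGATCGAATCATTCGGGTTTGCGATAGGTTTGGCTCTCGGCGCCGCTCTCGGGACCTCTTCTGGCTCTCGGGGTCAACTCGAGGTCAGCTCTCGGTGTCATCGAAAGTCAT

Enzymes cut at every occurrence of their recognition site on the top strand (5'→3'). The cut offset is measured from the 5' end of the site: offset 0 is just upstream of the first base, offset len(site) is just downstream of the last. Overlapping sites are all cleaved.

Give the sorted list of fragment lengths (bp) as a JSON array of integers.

Site scan:
  JekIX GCTCTCGG/0: at [21, 90, 102, 121, 145] ⇒ [21, 90, 102, 121, 145]
  RvuVI (GCGTGTT, off=1): no sites
  BxoV GTCA/2: at [130, 141, 154, 164] ⇒ [132, 143, 156, 166]
  ZebIX TCGA/0: at [50, 57, 61, 136, 158, 168] ⇒ [50, 57, 61, 136, 158, 168]
  OquI GGTTT/0: at [36, 43, 73, 84] ⇒ [36, 43, 73, 84]

Pooled cuts: [21, 36, 43, 50, 57, 61, 73, 84, 90, 102, 121, 132, 136, 143, 145, 156, 158, 166, 168]

Fragments:
  21→36: 15 bp
  36→43: 7 bp
  43→50: 7 bp
  50→57: 7 bp
  57→61: 4 bp
  61→73: 12 bp
  73→84: 11 bp
  84→90: 6 bp
  90→102: 12 bp
  102→121: 19 bp
  121→132: 11 bp
  132→136: 4 bp
  136→143: 7 bp
  143→145: 2 bp
  145→156: 11 bp
  156→158: 2 bp
  158→166: 8 bp
  166→168: 2 bp
  168→21 (wrap): 169-168+21 = 22 bp

[2,2,2,4,4,6,7,7,7,7,8,11,11,11,12,12,15,19,22]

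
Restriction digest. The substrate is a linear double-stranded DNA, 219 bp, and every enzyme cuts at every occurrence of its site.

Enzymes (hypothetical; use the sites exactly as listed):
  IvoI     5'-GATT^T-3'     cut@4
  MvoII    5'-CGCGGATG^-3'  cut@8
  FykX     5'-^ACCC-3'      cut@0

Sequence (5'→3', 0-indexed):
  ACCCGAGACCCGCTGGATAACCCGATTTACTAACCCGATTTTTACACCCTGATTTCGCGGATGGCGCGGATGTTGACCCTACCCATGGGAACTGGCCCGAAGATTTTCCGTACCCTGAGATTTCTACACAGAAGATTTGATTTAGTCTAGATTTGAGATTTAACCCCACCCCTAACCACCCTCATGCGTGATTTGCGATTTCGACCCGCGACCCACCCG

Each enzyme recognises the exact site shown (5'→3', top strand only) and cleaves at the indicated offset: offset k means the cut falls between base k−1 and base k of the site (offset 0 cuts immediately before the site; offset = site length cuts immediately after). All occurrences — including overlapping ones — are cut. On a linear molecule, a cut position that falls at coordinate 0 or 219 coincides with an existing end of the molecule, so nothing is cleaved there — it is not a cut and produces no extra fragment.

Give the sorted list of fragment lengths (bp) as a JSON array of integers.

Per-enzyme occurrences:
  IvoI (GATTT, off=4): starts [23, 36, 50, 101, 118, 133, 138, 149, 156, 189, 196] → cuts [27, 40, 54, 105, 122, 137, 142, 153, 160, 193, 200]
  MvoII (CGCGGATG, off=8): starts [55, 64] → cuts [63, 72]
  FykX (ACCC, off=0): starts [0, 7, 19, 32, 45, 75, 80, 111, 162, 167, 177, 203, 210, 214] → cuts [7, 19, 32, 45, 75, 80, 111, 162, 167, 177, 203, 210, 214] (position 0 is a terminus of the linear molecule — no cut)

Pooled cuts: [7, 19, 27, 32, 40, 45, 54, 63, 72, 75, 80, 105, 111, 122, 137, 142, 153, 160, 162, 167, 177, 193, 200, 203, 210, 214]

Fragment lengths:
  [0,7): 7 bp
  [7,19): 12 bp
  [19,27): 8 bp
  [27,32): 5 bp
  [32,40): 8 bp
  [40,45): 5 bp
  [45,54): 9 bp
  [54,63): 9 bp
  [63,72): 9 bp
  [72,75): 3 bp
  [75,80): 5 bp
  [80,105): 25 bp
  [105,111): 6 bp
  [111,122): 11 bp
  [122,137): 15 bp
  [137,142): 5 bp
  [142,153): 11 bp
  [153,160): 7 bp
  [160,162): 2 bp
  [162,167): 5 bp
  [167,177): 10 bp
  [177,193): 16 bp
  [193,200): 7 bp
  [200,203): 3 bp
  [203,210): 7 bp
  [210,214): 4 bp
  [214,219): 5 bp

[2,3,3,4,5,5,5,5,5,5,6,7,7,7,7,8,8,9,9,9,10,11,11,12,15,16,25]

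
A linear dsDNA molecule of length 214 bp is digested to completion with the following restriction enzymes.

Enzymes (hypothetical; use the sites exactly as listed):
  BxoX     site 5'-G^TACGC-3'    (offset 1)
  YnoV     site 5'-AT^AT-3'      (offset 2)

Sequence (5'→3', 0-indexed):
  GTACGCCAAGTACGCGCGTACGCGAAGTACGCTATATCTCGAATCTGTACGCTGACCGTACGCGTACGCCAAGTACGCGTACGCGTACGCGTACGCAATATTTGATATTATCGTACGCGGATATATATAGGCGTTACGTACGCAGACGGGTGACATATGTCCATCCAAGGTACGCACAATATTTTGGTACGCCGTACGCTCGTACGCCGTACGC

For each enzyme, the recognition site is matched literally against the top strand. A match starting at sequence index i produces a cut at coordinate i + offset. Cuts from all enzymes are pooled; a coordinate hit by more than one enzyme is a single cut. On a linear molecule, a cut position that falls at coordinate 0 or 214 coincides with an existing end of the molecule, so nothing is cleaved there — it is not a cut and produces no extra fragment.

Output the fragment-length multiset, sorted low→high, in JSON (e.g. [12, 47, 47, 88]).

[1,2,2,5,6,6,6,6,7,7,7,7,7,8,8,8,8,9,9,9,9,10,11,12,12,14,18]

Scan for sites:
  BxoX GTACGC/1: at [0, 9, 17, 26, 46, 57, 63, 72, 78, 84, 90, 112, 137, 169, 186, 193, 201, 208] ⇒ [1, 10, 18, 27, 47, 58, 64, 73, 79, 85, 91, 113, 138, 170, 187, 194, 202, 209]
  YnoV ATAT/2: at [33, 97, 104, 120, 122, 124, 154, 178] ⇒ [35, 99, 106, 122, 124, 126, 156, 180]

Pooled cuts: [1, 10, 18, 27, 35, 47, 58, 64, 73, 79, 85, 91, 99, 106, 113, 122, 124, 126, 138, 156, 170, 180, 187, 194, 202, 209]

Fragments:
  [0,1): 1 bp
  [1,10): 9 bp
  [10,18): 8 bp
  [18,27): 9 bp
  [27,35): 8 bp
  [35,47): 12 bp
  [47,58): 11 bp
  [58,64): 6 bp
  [64,73): 9 bp
  [73,79): 6 bp
  [79,85): 6 bp
  [85,91): 6 bp
  [91,99): 8 bp
  [99,106): 7 bp
  [106,113): 7 bp
  [113,122): 9 bp
  [122,124): 2 bp
  [124,126): 2 bp
  [126,138): 12 bp
  [138,156): 18 bp
  [156,170): 14 bp
  [170,180): 10 bp
  [180,187): 7 bp
  [187,194): 7 bp
  [194,202): 8 bp
  [202,209): 7 bp
  [209,214): 5 bp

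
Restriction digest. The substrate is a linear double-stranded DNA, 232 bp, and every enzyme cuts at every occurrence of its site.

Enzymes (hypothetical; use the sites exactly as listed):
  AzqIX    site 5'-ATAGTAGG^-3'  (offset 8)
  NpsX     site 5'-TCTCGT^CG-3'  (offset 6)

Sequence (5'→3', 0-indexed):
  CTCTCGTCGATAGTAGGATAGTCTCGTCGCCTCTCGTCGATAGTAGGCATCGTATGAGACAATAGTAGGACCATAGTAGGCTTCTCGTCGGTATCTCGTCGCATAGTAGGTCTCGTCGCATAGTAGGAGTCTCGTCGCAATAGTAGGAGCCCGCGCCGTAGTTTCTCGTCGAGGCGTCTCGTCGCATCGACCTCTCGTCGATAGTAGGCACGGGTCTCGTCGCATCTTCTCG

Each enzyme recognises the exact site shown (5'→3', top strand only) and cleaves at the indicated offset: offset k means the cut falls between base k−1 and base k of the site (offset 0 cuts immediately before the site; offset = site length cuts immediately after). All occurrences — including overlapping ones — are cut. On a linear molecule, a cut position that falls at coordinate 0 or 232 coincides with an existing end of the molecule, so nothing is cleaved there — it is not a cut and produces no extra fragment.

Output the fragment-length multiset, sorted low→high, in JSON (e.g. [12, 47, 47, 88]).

Scan for sites:
  AzqIX ATAGTAGG/8: at [9, 39, 61, 72, 102, 119, 139, 200] ⇒ [17, 47, 69, 80, 110, 127, 147, 208]
  NpsX TCTCGTCG/6: at [1, 21, 31, 82, 93, 110, 129, 163, 176, 192, 214] ⇒ [7, 27, 37, 88, 99, 116, 135, 169, 182, 198, 220]

Pooled cuts: [7, 17, 27, 37, 47, 69, 80, 88, 99, 110, 116, 127, 135, 147, 169, 182, 198, 208, 220]

Fragment lengths:
  [0,7): 7 bp
  [7,17): 10 bp
  [17,27): 10 bp
  [27,37): 10 bp
  [37,47): 10 bp
  [47,69): 22 bp
  [69,80): 11 bp
  [80,88): 8 bp
  [88,99): 11 bp
  [99,110): 11 bp
  [110,116): 6 bp
  [116,127): 11 bp
  [127,135): 8 bp
  [135,147): 12 bp
  [147,169): 22 bp
  [169,182): 13 bp
  [182,198): 16 bp
  [198,208): 10 bp
  [208,220): 12 bp
  [220,232): 12 bp

[6,7,8,8,10,10,10,10,10,11,11,11,11,12,12,12,13,16,22,22]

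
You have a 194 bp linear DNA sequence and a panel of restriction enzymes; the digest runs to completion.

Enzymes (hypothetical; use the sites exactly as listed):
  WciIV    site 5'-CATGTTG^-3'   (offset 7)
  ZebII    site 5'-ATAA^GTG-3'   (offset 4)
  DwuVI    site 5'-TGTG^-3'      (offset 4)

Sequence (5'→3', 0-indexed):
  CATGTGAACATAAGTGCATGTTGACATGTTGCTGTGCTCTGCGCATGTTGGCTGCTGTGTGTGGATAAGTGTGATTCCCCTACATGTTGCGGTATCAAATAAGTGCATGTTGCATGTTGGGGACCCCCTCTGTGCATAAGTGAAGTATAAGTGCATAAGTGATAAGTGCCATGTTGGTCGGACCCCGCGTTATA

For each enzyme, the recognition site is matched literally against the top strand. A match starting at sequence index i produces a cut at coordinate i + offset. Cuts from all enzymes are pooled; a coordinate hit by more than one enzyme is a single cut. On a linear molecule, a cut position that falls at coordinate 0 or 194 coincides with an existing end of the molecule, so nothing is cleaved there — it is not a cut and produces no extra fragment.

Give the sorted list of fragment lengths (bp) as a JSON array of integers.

[2,2,5,5,5,5,6,7,7,7,8,8,9,10,10,11,11,13,14,15,16,18]

Per-enzyme occurrences:
  WciIV (CATGTTG, off=7): starts [16, 24, 43, 82, 105, 112, 169] → cuts [23, 31, 50, 89, 112, 119, 176]
  ZebII (ATAAGTG, off=4): starts [9, 64, 98, 135, 146, 154, 161] → cuts [13, 68, 102, 139, 150, 158, 165]
  DwuVI (TGTG, off=4): starts [2, 32, 55, 57, 59, 69, 130] → cuts [6, 36, 59, 61, 63, 73, 134]

Pooled cuts: [6, 13, 23, 31, 36, 50, 59, 61, 63, 68, 73, 89, 102, 112, 119, 134, 139, 150, 158, 165, 176]

Fragments:
  [0,6): 6 bp
  [6,13): 7 bp
  [13,23): 10 bp
  [23,31): 8 bp
  [31,36): 5 bp
  [36,50): 14 bp
  [50,59): 9 bp
  [59,61): 2 bp
  [61,63): 2 bp
  [63,68): 5 bp
  [68,73): 5 bp
  [73,89): 16 bp
  [89,102): 13 bp
  [102,112): 10 bp
  [112,119): 7 bp
  [119,134): 15 bp
  [134,139): 5 bp
  [139,150): 11 bp
  [150,158): 8 bp
  [158,165): 7 bp
  [165,176): 11 bp
  [176,194): 18 bp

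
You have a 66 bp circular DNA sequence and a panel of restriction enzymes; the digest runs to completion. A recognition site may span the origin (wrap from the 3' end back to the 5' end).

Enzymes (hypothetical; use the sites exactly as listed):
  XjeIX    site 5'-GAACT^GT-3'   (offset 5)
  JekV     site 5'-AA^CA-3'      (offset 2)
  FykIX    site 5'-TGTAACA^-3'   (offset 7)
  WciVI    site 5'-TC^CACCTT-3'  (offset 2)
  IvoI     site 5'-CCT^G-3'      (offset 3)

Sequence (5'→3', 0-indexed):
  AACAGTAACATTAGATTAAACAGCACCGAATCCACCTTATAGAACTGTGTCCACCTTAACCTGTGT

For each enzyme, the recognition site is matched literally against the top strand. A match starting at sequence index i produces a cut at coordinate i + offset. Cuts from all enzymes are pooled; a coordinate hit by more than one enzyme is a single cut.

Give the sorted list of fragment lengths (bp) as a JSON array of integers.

Per-enzyme occurrences:
  XjeIX GAACTGT/5: at [41] ⇒ [46]
  JekV AACA/2: at [0, 6, 18] ⇒ [2, 8, 20]
  FykIX TGTAACA/7: at [63] ⇒ [4]
  WciVI TCCACCTT/2: at [30, 49] ⇒ [32, 51]
  IvoI CCTG/3: at [59] ⇒ [62]

Pooled cuts: [2, 4, 8, 20, 32, 46, 51, 62]

Fragments:
  2→4: 2 bp
  4→8: 4 bp
  8→20: 12 bp
  20→32: 12 bp
  32→46: 14 bp
  46→51: 5 bp
  51→62: 11 bp
  62→2 (wrap): 66-62+2 = 6 bp

[2,4,5,6,11,12,12,14]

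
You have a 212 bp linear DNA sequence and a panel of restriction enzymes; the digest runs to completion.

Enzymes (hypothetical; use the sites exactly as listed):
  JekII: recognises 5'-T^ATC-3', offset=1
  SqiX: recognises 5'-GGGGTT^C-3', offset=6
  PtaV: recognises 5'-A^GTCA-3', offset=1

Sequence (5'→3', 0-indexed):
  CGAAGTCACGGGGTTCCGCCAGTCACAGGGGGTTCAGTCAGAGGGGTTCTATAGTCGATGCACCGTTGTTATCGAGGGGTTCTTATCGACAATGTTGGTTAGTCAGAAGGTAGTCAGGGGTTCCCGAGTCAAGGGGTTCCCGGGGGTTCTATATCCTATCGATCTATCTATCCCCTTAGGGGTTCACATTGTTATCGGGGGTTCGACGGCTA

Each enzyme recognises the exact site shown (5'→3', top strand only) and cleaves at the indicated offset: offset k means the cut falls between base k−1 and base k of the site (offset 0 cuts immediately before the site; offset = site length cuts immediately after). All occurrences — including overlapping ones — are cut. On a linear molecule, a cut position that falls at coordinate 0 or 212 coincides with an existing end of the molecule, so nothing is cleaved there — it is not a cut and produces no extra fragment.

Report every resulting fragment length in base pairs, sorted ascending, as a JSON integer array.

[2,3,4,4,4,5,5,6,8,9,9,10,10,10,11,11,11,11,12,13,15,17,22]

Per-enzyme occurrences:
  JekII (TATC, off=1): starts [69, 83, 151, 156, 164, 168, 192] → cuts [70, 84, 152, 157, 165, 169, 193]
  SqiX (GGGGTTC, off=6): starts [9, 28, 42, 75, 116, 132, 142, 178, 197] → cuts [15, 34, 48, 81, 122, 138, 148, 184, 203]
  PtaV (AGTCA, off=1): starts [3, 20, 35, 100, 111, 126] → cuts [4, 21, 36, 101, 112, 127]

All cut coordinates (distinct, sorted): [4, 15, 21, 34, 36, 48, 70, 81, 84, 101, 112, 122, 127, 138, 148, 152, 157, 165, 169, 184, 193, 203]

Fragments:
  [0,4): 4 bp
  [4,15): 11 bp
  [15,21): 6 bp
  [21,34): 13 bp
  [34,36): 2 bp
  [36,48): 12 bp
  [48,70): 22 bp
  [70,81): 11 bp
  [81,84): 3 bp
  [84,101): 17 bp
  [101,112): 11 bp
  [112,122): 10 bp
  [122,127): 5 bp
  [127,138): 11 bp
  [138,148): 10 bp
  [148,152): 4 bp
  [152,157): 5 bp
  [157,165): 8 bp
  [165,169): 4 bp
  [169,184): 15 bp
  [184,193): 9 bp
  [193,203): 10 bp
  [203,212): 9 bp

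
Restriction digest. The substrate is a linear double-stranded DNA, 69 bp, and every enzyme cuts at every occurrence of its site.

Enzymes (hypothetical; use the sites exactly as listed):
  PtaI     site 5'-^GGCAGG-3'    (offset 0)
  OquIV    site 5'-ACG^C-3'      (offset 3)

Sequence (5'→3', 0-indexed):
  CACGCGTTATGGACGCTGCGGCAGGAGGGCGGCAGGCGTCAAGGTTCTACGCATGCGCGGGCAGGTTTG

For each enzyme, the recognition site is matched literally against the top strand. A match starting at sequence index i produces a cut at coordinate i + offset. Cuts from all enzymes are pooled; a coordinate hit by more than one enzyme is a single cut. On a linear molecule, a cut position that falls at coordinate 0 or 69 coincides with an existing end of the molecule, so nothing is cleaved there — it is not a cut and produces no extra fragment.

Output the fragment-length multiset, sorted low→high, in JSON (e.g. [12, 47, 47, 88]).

Per-enzyme occurrences:
  PtaI GGCAGG/0: at [19, 30, 59] ⇒ [19, 30, 59]
  OquIV ACGC/3: at [1, 12, 48] ⇒ [4, 15, 51]

All cut coordinates (distinct, sorted): [4, 15, 19, 30, 51, 59]

Fragments:
  [0,4): 4 bp
  [4,15): 11 bp
  [15,19): 4 bp
  [19,30): 11 bp
  [30,51): 21 bp
  [51,59): 8 bp
  [59,69): 10 bp

[4,4,8,10,11,11,21]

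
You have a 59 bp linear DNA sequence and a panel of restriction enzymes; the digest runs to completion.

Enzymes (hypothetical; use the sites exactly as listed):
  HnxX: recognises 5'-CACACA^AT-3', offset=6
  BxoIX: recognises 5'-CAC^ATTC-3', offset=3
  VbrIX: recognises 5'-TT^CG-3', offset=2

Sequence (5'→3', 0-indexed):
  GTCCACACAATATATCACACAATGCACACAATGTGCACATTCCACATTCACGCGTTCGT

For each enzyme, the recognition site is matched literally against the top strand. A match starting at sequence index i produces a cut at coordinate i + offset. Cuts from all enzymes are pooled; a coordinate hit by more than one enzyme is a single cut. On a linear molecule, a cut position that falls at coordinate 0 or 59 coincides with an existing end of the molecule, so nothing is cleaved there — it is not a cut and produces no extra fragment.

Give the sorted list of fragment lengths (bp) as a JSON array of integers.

Scan for sites:
  HnxX (CACACAAT, off=6): starts [3, 15, 24] → cuts [9, 21, 30]
  BxoIX (CACATTC, off=3): starts [35, 42] → cuts [38, 45]
  VbrIX (TTCG, off=2): starts [54] → cuts [56]

All cut coordinates (distinct, sorted): [9, 21, 30, 38, 45, 56]

Fragments:
  [0,9): 9 bp
  [9,21): 12 bp
  [21,30): 9 bp
  [30,38): 8 bp
  [38,45): 7 bp
  [45,56): 11 bp
  [56,59): 3 bp

[3,7,8,9,9,11,12]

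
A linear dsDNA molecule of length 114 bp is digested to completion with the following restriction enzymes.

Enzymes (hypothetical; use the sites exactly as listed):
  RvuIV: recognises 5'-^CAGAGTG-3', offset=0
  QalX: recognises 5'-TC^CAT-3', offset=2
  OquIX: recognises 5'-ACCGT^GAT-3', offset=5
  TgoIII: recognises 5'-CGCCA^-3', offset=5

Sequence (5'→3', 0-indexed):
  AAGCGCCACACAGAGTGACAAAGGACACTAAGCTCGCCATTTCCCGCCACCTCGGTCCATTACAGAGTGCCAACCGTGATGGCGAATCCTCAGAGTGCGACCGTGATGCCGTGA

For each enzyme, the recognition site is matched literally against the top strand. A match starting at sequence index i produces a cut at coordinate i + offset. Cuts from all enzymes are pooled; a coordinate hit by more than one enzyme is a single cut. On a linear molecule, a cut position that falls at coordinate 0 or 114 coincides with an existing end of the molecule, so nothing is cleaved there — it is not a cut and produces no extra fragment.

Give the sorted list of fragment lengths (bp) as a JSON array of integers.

Site scan:
  RvuIV (CAGAGTG, off=0): starts [10, 62, 90] → cuts [10, 62, 90]
  QalX (TCCAT, off=2): starts [55] → cuts [57]
  OquIX (ACCGTGAT, off=5): starts [72, 99] → cuts [77, 104]
  TgoIII (CGCCA, off=5): starts [3, 34, 44] → cuts [8, 39, 49]

Pooled cuts: [8, 10, 39, 49, 57, 62, 77, 90, 104]

Fragments:
  [0,8): 8 bp
  [8,10): 2 bp
  [10,39): 29 bp
  [39,49): 10 bp
  [49,57): 8 bp
  [57,62): 5 bp
  [62,77): 15 bp
  [77,90): 13 bp
  [90,104): 14 bp
  [104,114): 10 bp

[2,5,8,8,10,10,13,14,15,29]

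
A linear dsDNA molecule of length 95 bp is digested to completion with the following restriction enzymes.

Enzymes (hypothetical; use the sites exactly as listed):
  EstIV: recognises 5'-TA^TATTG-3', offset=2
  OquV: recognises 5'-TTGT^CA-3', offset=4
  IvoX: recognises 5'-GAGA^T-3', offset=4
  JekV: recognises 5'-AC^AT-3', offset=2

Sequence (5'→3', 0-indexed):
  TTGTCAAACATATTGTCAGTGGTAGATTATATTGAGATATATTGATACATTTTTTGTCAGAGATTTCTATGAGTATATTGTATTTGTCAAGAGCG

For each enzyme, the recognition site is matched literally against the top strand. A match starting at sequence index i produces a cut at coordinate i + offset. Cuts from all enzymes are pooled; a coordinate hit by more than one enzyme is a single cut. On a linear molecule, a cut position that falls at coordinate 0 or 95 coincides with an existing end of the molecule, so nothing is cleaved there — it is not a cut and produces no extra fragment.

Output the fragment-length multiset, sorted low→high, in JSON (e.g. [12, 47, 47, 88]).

[2,4,5,6,7,8,8,9,9,12,12,13]

Per-enzyme occurrences:
  EstIV (TATATTG, off=2): starts [27, 37, 73] → cuts [29, 39, 75]
  OquV (TTGTCA, off=4): starts [0, 12, 53, 83] → cuts [4, 16, 57, 87]
  IvoX (GAGAT, off=4): starts [33, 59] → cuts [37, 63]
  JekV (ACAT, off=2): starts [7, 46] → cuts [9, 48]

Pooled cuts: [4, 9, 16, 29, 37, 39, 48, 57, 63, 75, 87]

Fragment lengths:
  [0,4): 4 bp
  [4,9): 5 bp
  [9,16): 7 bp
  [16,29): 13 bp
  [29,37): 8 bp
  [37,39): 2 bp
  [39,48): 9 bp
  [48,57): 9 bp
  [57,63): 6 bp
  [63,75): 12 bp
  [75,87): 12 bp
  [87,95): 8 bp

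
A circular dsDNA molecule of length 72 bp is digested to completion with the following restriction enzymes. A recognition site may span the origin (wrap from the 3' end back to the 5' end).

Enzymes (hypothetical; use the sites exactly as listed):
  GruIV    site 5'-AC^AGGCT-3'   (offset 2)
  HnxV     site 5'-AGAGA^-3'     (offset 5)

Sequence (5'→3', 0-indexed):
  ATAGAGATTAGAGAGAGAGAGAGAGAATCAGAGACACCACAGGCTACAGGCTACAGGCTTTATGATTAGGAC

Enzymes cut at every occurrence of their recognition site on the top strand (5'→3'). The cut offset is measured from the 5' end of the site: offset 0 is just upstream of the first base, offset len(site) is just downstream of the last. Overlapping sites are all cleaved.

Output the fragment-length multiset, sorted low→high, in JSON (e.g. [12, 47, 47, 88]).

[2,2,2,2,2,2,6,7,7,7,8,25]

Scan for sites:
  GruIV (ACAGGCT, off=2): starts [38, 45, 52] → cuts [40, 47, 54]
  HnxV (AGAGA, off=5): starts [2, 9, 11, 13, 15, 17, 19, 21, 29] → cuts [7, 14, 16, 18, 20, 22, 24, 26, 34]

All cut coordinates (distinct, sorted): [7, 14, 16, 18, 20, 22, 24, 26, 34, 40, 47, 54]

Fragments:
  7→14: 7 bp
  14→16: 2 bp
  16→18: 2 bp
  18→20: 2 bp
  20→22: 2 bp
  22→24: 2 bp
  24→26: 2 bp
  26→34: 8 bp
  34→40: 6 bp
  40→47: 7 bp
  47→54: 7 bp
  54→7 (wrap): 72-54+7 = 25 bp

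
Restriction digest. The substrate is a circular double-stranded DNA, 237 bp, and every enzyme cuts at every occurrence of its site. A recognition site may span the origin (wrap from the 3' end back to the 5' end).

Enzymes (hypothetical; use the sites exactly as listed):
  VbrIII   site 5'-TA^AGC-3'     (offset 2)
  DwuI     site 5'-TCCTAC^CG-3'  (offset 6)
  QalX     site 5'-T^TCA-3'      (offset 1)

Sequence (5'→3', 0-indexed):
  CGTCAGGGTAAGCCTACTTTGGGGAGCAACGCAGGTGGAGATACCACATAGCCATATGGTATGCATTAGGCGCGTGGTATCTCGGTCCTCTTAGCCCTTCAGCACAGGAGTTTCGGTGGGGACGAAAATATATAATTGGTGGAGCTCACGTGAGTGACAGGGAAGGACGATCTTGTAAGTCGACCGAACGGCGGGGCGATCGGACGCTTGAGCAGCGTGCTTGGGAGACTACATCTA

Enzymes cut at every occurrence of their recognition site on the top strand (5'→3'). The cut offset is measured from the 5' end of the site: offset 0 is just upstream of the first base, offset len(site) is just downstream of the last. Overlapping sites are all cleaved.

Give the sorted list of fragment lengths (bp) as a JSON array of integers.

[88,149]

Scan for sites:
  VbrIII TAAGC/2: at [8] ⇒ [10]
  DwuI (TCCTACCG, off=6): no sites
  QalX TTCA/1: at [97] ⇒ [98]

Pooled cuts: [10, 98]

Fragment lengths:
  10→98: 88 bp
  98→10 (wrap): 237-98+10 = 149 bp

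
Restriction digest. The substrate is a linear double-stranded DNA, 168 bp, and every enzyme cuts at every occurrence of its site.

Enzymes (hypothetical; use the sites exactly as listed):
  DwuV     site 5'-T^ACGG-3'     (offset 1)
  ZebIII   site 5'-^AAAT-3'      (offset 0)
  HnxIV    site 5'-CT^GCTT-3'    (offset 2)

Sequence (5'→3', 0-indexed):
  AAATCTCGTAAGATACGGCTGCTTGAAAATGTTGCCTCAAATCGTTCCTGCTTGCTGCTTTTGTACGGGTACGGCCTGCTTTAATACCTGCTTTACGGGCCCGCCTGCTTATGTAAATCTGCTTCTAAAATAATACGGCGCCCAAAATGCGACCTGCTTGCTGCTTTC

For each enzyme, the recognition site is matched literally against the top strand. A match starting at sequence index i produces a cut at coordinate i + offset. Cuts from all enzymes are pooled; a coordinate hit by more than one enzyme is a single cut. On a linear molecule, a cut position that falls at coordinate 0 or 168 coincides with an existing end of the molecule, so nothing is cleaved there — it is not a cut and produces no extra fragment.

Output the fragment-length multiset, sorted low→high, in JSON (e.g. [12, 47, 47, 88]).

[5,6,6,6,6,6,7,7,7,7,7,8,8,10,11,11,12,12,12,14]

Site scan:
  DwuV (TACGG, off=1): starts [13, 63, 69, 93, 133] → cuts [14, 64, 70, 94, 134]
  ZebIII (AAAT, off=0): starts [0, 26, 38, 114, 127, 144] → cuts [26, 38, 114, 127, 144] (position 0 is a terminus of the linear molecule — no cut)
  HnxIV (CTGCTT, off=2): starts [18, 47, 54, 75, 87, 104, 118, 153, 160] → cuts [20, 49, 56, 77, 89, 106, 120, 155, 162]

All cut coordinates (distinct, sorted): [14, 20, 26, 38, 49, 56, 64, 70, 77, 89, 94, 106, 114, 120, 127, 134, 144, 155, 162]

Fragments:
  [0,14): 14 bp
  [14,20): 6 bp
  [20,26): 6 bp
  [26,38): 12 bp
  [38,49): 11 bp
  [49,56): 7 bp
  [56,64): 8 bp
  [64,70): 6 bp
  [70,77): 7 bp
  [77,89): 12 bp
  [89,94): 5 bp
  [94,106): 12 bp
  [106,114): 8 bp
  [114,120): 6 bp
  [120,127): 7 bp
  [127,134): 7 bp
  [134,144): 10 bp
  [144,155): 11 bp
  [155,162): 7 bp
  [162,168): 6 bp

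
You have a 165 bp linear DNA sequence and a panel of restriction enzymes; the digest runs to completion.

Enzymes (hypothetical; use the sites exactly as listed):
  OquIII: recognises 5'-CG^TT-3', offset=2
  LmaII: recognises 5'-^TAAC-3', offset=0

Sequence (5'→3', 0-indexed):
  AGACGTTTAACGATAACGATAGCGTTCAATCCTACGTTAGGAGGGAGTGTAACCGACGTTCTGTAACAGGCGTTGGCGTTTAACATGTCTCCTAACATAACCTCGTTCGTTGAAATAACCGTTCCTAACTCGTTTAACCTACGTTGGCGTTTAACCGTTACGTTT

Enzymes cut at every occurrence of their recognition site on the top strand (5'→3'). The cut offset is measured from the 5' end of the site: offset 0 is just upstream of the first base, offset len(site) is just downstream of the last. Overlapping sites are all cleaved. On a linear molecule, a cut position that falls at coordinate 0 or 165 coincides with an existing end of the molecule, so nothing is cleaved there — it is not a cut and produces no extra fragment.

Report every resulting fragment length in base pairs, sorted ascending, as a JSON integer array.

Scan for sites:
  OquIII CGTT/2: at [3, 22, 34, 56, 70, 76, 103, 107, 119, 130, 141, 147, 155, 160] ⇒ [5, 24, 36, 58, 72, 78, 105, 109, 121, 132, 143, 149, 157, 162]
  LmaII TAAC/0: at [7, 13, 49, 63, 80, 92, 97, 115, 125, 134, 151] ⇒ [7, 13, 49, 63, 80, 92, 97, 115, 125, 134, 151]

All cut coordinates (distinct, sorted): [5, 7, 13, 24, 36, 49, 58, 63, 72, 78, 80, 92, 97, 105, 109, 115, 121, 125, 132, 134, 143, 149, 151, 157, 162]

Fragment lengths:
  [0,5): 5 bp
  [5,7): 2 bp
  [7,13): 6 bp
  [13,24): 11 bp
  [24,36): 12 bp
  [36,49): 13 bp
  [49,58): 9 bp
  [58,63): 5 bp
  [63,72): 9 bp
  [72,78): 6 bp
  [78,80): 2 bp
  [80,92): 12 bp
  [92,97): 5 bp
  [97,105): 8 bp
  [105,109): 4 bp
  [109,115): 6 bp
  [115,121): 6 bp
  [121,125): 4 bp
  [125,132): 7 bp
  [132,134): 2 bp
  [134,143): 9 bp
  [143,149): 6 bp
  [149,151): 2 bp
  [151,157): 6 bp
  [157,162): 5 bp
  [162,165): 3 bp

[2,2,2,2,3,4,4,5,5,5,5,6,6,6,6,6,6,7,8,9,9,9,11,12,12,13]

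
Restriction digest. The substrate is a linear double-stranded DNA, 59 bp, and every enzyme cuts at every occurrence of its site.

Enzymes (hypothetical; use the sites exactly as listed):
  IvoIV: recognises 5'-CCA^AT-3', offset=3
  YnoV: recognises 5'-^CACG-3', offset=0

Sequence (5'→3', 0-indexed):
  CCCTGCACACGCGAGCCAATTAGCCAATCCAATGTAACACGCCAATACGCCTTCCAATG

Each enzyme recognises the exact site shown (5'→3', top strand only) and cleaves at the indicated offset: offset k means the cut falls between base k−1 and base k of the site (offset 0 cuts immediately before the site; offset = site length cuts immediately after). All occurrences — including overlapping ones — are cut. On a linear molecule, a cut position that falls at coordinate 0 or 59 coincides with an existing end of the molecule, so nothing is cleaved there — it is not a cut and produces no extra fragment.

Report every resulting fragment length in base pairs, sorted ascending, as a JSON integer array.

[3,5,6,7,7,8,11,12]

Site scan:
  IvoIV (CCAAT, off=3): starts [15, 23, 28, 41, 53] → cuts [18, 26, 31, 44, 56]
  YnoV (CACG, off=0): starts [7, 37] → cuts [7, 37]

Pooled cuts: [7, 18, 26, 31, 37, 44, 56]

Fragment lengths:
  [0,7): 7 bp
  [7,18): 11 bp
  [18,26): 8 bp
  [26,31): 5 bp
  [31,37): 6 bp
  [37,44): 7 bp
  [44,56): 12 bp
  [56,59): 3 bp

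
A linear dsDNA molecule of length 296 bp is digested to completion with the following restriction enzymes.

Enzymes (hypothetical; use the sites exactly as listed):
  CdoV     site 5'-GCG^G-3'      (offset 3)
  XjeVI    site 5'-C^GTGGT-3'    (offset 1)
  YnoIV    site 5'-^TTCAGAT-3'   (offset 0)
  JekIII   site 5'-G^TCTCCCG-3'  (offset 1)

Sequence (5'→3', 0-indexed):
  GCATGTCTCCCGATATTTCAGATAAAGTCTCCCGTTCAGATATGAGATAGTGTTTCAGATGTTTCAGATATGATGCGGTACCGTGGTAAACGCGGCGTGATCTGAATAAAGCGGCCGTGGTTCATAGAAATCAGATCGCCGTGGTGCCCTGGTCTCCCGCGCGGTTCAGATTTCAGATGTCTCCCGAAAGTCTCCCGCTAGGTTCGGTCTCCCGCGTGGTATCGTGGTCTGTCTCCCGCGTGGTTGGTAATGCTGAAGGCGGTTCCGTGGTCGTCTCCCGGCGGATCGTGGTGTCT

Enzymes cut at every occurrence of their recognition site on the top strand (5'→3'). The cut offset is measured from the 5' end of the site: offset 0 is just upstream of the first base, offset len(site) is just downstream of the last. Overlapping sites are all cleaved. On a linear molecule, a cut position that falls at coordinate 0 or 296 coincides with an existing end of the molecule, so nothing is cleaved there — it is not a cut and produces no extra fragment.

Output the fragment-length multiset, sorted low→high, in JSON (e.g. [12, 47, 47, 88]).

[1,3,4,5,5,5,7,7,7,8,8,8,8,8,9,9,10,11,11,11,11,12,12,15,17,19,19,22,24]

Per-enzyme occurrences:
  CdoV (GCGG, off=3): starts [74, 91, 110, 160, 258, 280] → cuts [77, 94, 113, 163, 261, 283]
  XjeVI (CGTGGT, off=1): starts [81, 115, 139, 214, 222, 238, 265, 286] → cuts [82, 116, 140, 215, 223, 239, 266, 287]
  YnoIV (TTCAGAT, off=0): starts [16, 34, 53, 62, 164, 171] → cuts [16, 34, 53, 62, 164, 171]
  JekIII (GTCTCCCG, off=1): starts [4, 26, 151, 178, 189, 206, 230, 272] → cuts [5, 27, 152, 179, 190, 207, 231, 273]

Pooled cuts: [5, 16, 27, 34, 53, 62, 77, 82, 94, 113, 116, 140, 152, 163, 164, 171, 179, 190, 207, 215, 223, 231, 239, 261, 266, 273, 283, 287]

Fragment lengths:
  [0,5): 5 bp
  [5,16): 11 bp
  [16,27): 11 bp
  [27,34): 7 bp
  [34,53): 19 bp
  [53,62): 9 bp
  [62,77): 15 bp
  [77,82): 5 bp
  [82,94): 12 bp
  [94,113): 19 bp
  [113,116): 3 bp
  [116,140): 24 bp
  [140,152): 12 bp
  [152,163): 11 bp
  [163,164): 1 bp
  [164,171): 7 bp
  [171,179): 8 bp
  [179,190): 11 bp
  [190,207): 17 bp
  [207,215): 8 bp
  [215,223): 8 bp
  [223,231): 8 bp
  [231,239): 8 bp
  [239,261): 22 bp
  [261,266): 5 bp
  [266,273): 7 bp
  [273,283): 10 bp
  [283,287): 4 bp
  [287,296): 9 bp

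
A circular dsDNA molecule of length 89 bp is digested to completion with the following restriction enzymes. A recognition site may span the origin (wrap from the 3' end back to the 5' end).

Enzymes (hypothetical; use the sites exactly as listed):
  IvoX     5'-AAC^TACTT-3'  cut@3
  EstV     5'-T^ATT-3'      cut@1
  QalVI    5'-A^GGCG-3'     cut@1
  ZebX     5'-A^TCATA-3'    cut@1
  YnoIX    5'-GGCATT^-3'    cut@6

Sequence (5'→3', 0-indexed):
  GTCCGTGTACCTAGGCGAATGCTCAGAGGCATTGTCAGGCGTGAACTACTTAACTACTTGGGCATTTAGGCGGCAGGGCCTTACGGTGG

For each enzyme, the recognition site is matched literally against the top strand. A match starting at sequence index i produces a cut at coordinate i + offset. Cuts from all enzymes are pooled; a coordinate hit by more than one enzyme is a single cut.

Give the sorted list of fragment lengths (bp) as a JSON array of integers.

[2,4,8,9,12,20,34]

Scan for sites:
  IvoX (AACTACTT, off=3): starts [43, 51] → cuts [46, 54]
  EstV (TATT, off=1): no sites
  QalVI (AGGCG, off=1): starts [12, 36, 67] → cuts [13, 37, 68]
  ZebX (ATCATA, off=1): no sites
  YnoIX (GGCATT, off=6): starts [27, 60] → cuts [33, 66]

Pooled cuts: [13, 33, 37, 46, 54, 66, 68]

Fragment lengths:
  13→33: 20 bp
  33→37: 4 bp
  37→46: 9 bp
  46→54: 8 bp
  54→66: 12 bp
  66→68: 2 bp
  68→13 (wrap): 89-68+13 = 34 bp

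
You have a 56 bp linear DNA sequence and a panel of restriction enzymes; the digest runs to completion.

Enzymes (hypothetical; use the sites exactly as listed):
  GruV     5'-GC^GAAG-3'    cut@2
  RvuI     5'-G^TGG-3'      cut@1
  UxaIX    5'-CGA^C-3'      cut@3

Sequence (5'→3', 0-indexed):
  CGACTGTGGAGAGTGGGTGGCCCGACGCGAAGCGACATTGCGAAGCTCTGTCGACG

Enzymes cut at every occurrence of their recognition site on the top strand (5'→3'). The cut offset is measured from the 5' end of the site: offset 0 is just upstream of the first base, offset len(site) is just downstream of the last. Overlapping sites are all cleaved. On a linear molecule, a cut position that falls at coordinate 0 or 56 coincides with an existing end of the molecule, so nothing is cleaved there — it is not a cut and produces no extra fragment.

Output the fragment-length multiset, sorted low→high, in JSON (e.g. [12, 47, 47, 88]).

Site scan:
  GruV (GCGAAG, off=2): starts [26, 39] → cuts [28, 41]
  RvuI (GTGG, off=1): starts [5, 12, 16] → cuts [6, 13, 17]
  UxaIX (CGAC, off=3): starts [0, 22, 32, 51] → cuts [3, 25, 35, 54]

Pooled cuts: [3, 6, 13, 17, 25, 28, 35, 41, 54]

Fragments:
  [0,3): 3 bp
  [3,6): 3 bp
  [6,13): 7 bp
  [13,17): 4 bp
  [17,25): 8 bp
  [25,28): 3 bp
  [28,35): 7 bp
  [35,41): 6 bp
  [41,54): 13 bp
  [54,56): 2 bp

[2,3,3,3,4,6,7,7,8,13]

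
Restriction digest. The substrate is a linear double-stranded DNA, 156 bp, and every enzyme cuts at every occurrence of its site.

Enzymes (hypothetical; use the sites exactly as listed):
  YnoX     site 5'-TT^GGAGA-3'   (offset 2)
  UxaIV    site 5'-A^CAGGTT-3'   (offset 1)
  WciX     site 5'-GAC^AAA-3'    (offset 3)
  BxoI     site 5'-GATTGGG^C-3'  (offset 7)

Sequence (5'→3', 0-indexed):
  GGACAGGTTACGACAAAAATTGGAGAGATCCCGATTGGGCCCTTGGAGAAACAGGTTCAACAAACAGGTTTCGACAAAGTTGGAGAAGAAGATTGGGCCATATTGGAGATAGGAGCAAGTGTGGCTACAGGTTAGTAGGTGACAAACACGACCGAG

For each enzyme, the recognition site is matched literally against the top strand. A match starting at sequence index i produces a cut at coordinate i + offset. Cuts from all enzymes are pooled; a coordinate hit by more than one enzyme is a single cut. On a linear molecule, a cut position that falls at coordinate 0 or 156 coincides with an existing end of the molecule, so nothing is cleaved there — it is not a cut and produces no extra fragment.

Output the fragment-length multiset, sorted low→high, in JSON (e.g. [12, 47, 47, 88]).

Site scan:
  YnoX (TTGGAGA, off=2): starts [19, 42, 79, 102] → cuts [21, 44, 81, 104]
  UxaIV (ACAGGTT, off=1): starts [2, 50, 63, 126] → cuts [3, 51, 64, 127]
  WciX (GACAAA, off=3): starts [11, 72, 140] → cuts [14, 75, 143]
  BxoI (GATTGGGC, off=7): starts [32, 90] → cuts [39, 97]

All cut coordinates (distinct, sorted): [3, 14, 21, 39, 44, 51, 64, 75, 81, 97, 104, 127, 143]

Fragments:
  [0,3): 3 bp
  [3,14): 11 bp
  [14,21): 7 bp
  [21,39): 18 bp
  [39,44): 5 bp
  [44,51): 7 bp
  [51,64): 13 bp
  [64,75): 11 bp
  [75,81): 6 bp
  [81,97): 16 bp
  [97,104): 7 bp
  [104,127): 23 bp
  [127,143): 16 bp
  [143,156): 13 bp

[3,5,6,7,7,7,11,11,13,13,16,16,18,23]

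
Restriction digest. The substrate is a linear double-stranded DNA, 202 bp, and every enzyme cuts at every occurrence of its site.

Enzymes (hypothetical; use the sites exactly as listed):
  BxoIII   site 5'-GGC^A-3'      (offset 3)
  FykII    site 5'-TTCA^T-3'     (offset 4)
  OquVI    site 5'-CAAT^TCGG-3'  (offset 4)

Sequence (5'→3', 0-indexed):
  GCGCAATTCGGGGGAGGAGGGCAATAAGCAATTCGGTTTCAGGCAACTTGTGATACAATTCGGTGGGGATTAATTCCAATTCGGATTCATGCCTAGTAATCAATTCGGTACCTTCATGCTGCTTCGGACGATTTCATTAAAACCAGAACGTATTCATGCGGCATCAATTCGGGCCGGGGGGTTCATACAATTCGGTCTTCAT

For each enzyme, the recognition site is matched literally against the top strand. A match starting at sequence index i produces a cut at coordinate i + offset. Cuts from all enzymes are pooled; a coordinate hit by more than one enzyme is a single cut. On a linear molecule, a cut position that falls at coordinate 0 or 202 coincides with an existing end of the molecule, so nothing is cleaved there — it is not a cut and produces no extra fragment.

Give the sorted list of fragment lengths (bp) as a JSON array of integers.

[1,6,6,6,7,9,10,10,12,12,15,15,15,17,20,20,21]

Scan for sites:
  BxoIII (GGCA, off=3): starts [19, 41, 159] → cuts [22, 44, 162]
  FykII (TTCAT, off=4): starts [85, 112, 132, 152, 181, 197] → cuts [89, 116, 136, 156, 185, 201]
  OquVI (CAATTCGG, off=4): starts [3, 28, 55, 76, 100, 164, 187] → cuts [7, 32, 59, 80, 104, 168, 191]

All cut coordinates (distinct, sorted): [7, 22, 32, 44, 59, 80, 89, 104, 116, 136, 156, 162, 168, 185, 191, 201]

Fragments:
  [0,7): 7 bp
  [7,22): 15 bp
  [22,32): 10 bp
  [32,44): 12 bp
  [44,59): 15 bp
  [59,80): 21 bp
  [80,89): 9 bp
  [89,104): 15 bp
  [104,116): 12 bp
  [116,136): 20 bp
  [136,156): 20 bp
  [156,162): 6 bp
  [162,168): 6 bp
  [168,185): 17 bp
  [185,191): 6 bp
  [191,201): 10 bp
  [201,202): 1 bp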